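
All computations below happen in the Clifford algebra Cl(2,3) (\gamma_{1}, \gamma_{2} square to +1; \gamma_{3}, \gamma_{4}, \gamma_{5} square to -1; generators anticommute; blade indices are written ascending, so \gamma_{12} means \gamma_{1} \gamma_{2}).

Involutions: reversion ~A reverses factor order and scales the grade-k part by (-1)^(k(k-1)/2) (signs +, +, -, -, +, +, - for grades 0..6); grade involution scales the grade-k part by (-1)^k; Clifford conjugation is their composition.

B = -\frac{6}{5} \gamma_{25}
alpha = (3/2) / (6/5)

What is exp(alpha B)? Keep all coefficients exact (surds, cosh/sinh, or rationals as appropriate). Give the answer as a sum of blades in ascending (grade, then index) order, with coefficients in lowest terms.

B^2 = (-\frac{6}{5})^2*(\gamma_{25})^2 = \frac{36}{25}*(+1) = \frac{36}{25} (a basis 2-blade squares to minus the product of its generators' squares).
B^2 = \frac{36}{25} — hyperbolic case — the even/odd split gives cosh and sinh: l = \frac{6}{5}, alpha*l = \frac{3}{2}, so exp(alpha B) = cosh(\frac{3}{2}) + (sinh(\frac{3}{2})/(\frac{6}{5}))*B = \cosh{\left(\frac{3}{2} \right)} + (\frac{5 \sinh{\left(\frac{3}{2} \right)}}{6})*B.
Answer: \cosh{\left(\frac{3}{2} \right)} - \sinh{\left(\frac{3}{2} \right)} \gamma_{25}


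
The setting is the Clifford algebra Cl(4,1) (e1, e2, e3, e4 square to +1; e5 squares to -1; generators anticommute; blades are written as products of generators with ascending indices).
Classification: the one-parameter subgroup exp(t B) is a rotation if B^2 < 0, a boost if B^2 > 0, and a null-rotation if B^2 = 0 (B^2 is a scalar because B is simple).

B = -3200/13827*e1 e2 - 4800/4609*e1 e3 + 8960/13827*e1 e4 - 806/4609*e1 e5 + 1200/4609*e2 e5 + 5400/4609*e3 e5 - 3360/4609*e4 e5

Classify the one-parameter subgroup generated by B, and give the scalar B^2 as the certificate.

B^2 term by term: the squares give (-3200/13827)^2*(e1 e2)^2 + (-4800/4609)^2*(e1 e3)^2 + (8960/13827)^2*(e1 e4)^2 + (-806/4609)^2*(e1 e5)^2 + (1200/4609)^2*(e2 e5)^2 + (5400/4609)^2*(e3 e5)^2 + (-3360/4609)^2*(e4 e5)^2 = 10240000/191185929*(-1) + 23040000/21242881*(-1) + 80281600/191185929*(-1) + 649636/21242881*(+1) + 1440000/21242881*(+1) + 29160000/21242881*(+1) + 11289600/21242881*(+1) = 4/9 (each basis 2-blade squares to minus the product of its generators' squares); cross terms between blades sharing an index anticommute and cancel; the commuting (index-disjoint) pairs give grade-4 terms 2*c*c'*(blade product), which cancel blade by blade — e1 e2 e3 e5: -11520000/21242881 + 11520000/21242881 = 0; e1 e2 e4 e5: 7168000/21242881 - 7168000/21242881 = 0; e1 e3 e4 e5: 32256000/21242881 - 32256000/21242881 = 0 — confirming B is simple. So B^2 = 4/9.
Answer: boost, certificate B^2 = 4/9. Because 4/9 is invariant under every versor sandwich, the classification follows from its sign alone.


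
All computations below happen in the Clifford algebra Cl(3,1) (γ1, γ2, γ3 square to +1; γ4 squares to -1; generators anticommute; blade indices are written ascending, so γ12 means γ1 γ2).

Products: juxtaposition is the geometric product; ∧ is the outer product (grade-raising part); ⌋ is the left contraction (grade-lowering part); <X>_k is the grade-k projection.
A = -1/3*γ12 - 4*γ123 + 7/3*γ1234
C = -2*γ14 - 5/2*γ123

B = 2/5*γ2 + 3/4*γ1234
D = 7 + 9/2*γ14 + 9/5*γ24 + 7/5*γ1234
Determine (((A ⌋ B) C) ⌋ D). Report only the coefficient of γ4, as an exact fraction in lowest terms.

step 1: -7/4 + 3*γ4 + 1/4*γ34
step 2: -6*γ1 + 1/2*γ13 + 7/2*γ14 + 35/8*γ123 + 5/8*γ124 + 15/2*γ1234
step 3: 21/4 - 7/8*γ3 - 265/8*γ4 + 49/10*γ23 + 7/10*γ24 - 42/5*γ234
Answer: -265/8


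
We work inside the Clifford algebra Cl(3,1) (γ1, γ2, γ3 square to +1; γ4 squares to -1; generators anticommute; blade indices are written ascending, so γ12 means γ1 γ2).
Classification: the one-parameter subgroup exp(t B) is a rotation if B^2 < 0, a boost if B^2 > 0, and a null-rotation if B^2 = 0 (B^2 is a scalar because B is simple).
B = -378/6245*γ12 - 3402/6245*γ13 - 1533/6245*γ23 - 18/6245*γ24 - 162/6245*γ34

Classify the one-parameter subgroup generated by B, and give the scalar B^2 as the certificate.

B^2 term by term: the squares give (-378/6245)^2*(γ12)^2 + (-3402/6245)^2*(γ13)^2 + (-1533/6245)^2*(γ23)^2 + (-18/6245)^2*(γ24)^2 + (-162/6245)^2*(γ34)^2 = 142884/39000025*(-1) + 11573604/39000025*(-1) + 2350089/39000025*(-1) + 324/39000025*(+1) + 26244/39000025*(+1) = -9/25 (each basis 2-blade squares to minus the product of its generators' squares); cross terms between blades sharing an index anticommute and cancel; the commuting (index-disjoint) pairs give grade-4 terms 2*c*c'*(blade product), which cancel blade by blade — γ1234: 122472/39000025 - 122472/39000025 = 0 — confirming B is simple. So B^2 = -9/25.
Answer: rotation, certificate B^2 = -9/25. Note: conjugating B changes its blade decomposition but never the scalar B^2 = -9/25, whose sign settles the classification.


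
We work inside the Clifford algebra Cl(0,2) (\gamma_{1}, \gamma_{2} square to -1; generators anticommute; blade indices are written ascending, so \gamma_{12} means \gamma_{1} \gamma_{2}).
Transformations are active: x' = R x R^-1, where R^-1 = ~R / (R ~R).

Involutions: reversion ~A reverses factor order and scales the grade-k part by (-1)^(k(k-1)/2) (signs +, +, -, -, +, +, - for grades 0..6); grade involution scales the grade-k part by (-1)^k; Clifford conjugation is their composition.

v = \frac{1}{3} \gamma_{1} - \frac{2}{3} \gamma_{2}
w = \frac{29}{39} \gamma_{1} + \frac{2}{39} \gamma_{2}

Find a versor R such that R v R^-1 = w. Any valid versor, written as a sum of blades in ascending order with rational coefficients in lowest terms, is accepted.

Why this works: both vectors square to -\frac{5}{9}, so q(v) = q(w) and R = v + w = \frac{14}{13} \gamma_{1} - \frac{8}{13} \gamma_{2} carries v to w — its own direction survives, the complement (v - w)/2 flips.
Answer: \frac{14}{13} \gamma_{1} - \frac{8}{13} \gamma_{2}


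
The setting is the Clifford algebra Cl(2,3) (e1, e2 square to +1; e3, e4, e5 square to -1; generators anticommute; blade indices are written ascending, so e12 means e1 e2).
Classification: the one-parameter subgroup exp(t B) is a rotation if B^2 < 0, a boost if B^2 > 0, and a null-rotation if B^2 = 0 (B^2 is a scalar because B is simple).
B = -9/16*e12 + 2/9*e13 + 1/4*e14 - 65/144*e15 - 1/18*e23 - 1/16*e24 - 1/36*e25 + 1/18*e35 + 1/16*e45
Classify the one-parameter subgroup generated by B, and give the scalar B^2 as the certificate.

B^2 term by term: the squares give (-9/16)^2*(e12)^2 + (2/9)^2*(e13)^2 + (1/4)^2*(e14)^2 + (-65/144)^2*(e15)^2 + (-1/18)^2*(e23)^2 + (-1/16)^2*(e24)^2 + (-1/36)^2*(e25)^2 + (1/18)^2*(e35)^2 + (1/16)^2*(e45)^2 = 81/256*(-1) + 4/81*(+1) + 1/16*(+1) + 4225/20736*(+1) + 1/324*(+1) + 1/256*(+1) + 1/1296*(+1) + 1/324*(-1) + 1/256*(-1) = 0 (each basis 2-blade squares to minus the product of its generators' squares); cross terms between blades sharing an index anticommute and cancel; the commuting (index-disjoint) pairs give grade-4 terms 2*c*c'*(blade product), which cancel blade by blade — e1234: 1/36 - 1/36 = 0; e1235: -1/16 + 1/81 + 65/1296 = 0; e1245: -9/128 + 1/72 + 65/1152 = 0; e1345: 1/36 - 1/36 = 0; e2345: -1/144 + 1/144 = 0 — confirming B is simple. So B^2 = 0.
Answer: null-rotation, certificate B^2 = 0. Note: conjugating B changes its blade decomposition but never the scalar B^2 = 0, whose sign settles the classification.


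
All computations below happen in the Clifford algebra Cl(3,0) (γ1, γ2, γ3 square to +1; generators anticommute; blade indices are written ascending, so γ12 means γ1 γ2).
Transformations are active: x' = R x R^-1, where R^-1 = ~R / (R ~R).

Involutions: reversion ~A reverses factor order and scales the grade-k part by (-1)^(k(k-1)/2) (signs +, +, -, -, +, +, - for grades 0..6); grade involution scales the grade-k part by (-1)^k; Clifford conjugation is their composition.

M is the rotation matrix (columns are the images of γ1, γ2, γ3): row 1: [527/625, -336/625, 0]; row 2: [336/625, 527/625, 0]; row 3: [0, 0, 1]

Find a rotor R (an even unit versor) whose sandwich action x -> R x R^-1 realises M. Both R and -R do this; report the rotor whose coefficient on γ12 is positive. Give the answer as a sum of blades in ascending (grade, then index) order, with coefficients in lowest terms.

Method: write R = a + b12*γ12 + b13*γ13 + b23*γ23 with a^2 + b12^2 + b13^2 + b23^2 = 1 (so R^-1 = ~R). Expanding the columns R e_j ~R gives tr M = 4a^2 - 1 and, from the antisymmetric part, M21 - M12 = -4a*b12, M13 - M31 = 4a*b13, M32 - M23 = -4a*b23.
Here tr M = 1679/625, so a^2 = (1 + tr M)/4 = 576/625 and a = ±24/25. Taking a = 24/25: M21 - M12 = 672/625, M13 - M31 = 0, M32 - M23 = 0, giving b12 = -7/25, b13 = 0, b23 = 0, i.e. R = 24/25 - 7/25*γ12.
Its γ12 coefficient is negative, so report the other preimage -R.
Answer: -24/25 + 7/25*γ12. Note: both R and -R realise this M (trace 1679/625); the covering map identifies them, and the γ12-coefficient sign is the tie-breaker.


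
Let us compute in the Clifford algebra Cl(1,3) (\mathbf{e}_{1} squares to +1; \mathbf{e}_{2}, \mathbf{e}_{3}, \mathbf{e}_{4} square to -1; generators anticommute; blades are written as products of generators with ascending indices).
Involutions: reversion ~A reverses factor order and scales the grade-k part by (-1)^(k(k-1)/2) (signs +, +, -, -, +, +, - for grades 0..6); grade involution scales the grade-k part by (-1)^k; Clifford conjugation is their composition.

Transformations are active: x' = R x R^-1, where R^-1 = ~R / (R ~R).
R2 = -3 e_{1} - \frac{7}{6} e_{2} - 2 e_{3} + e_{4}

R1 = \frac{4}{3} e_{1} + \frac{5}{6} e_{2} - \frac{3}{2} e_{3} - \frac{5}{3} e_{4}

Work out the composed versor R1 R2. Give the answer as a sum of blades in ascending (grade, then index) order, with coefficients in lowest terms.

Distribute over the terms of R1 (each basis-blade product reordered to ascending indices, repeated generators contracted through their squares):
(\frac{4}{3} e_{1}) R2 = -4 - \frac{14}{9} e_{1} e_{2} - \frac{8}{3} e_{1} e_{3} + \frac{4}{3} e_{1} e_{4}
(\frac{5}{6} e_{2}) R2 = \frac{35}{36} + \frac{5}{2} e_{1} e_{2} - \frac{5}{3} e_{2} e_{3} + \frac{5}{6} e_{2} e_{4}
(-\frac{3}{2} e_{3}) R2 = -3 - \frac{9}{2} e_{1} e_{3} - \frac{7}{4} e_{2} e_{3} - \frac{3}{2} e_{3} e_{4}
(-\frac{5}{3} e_{4}) R2 = \frac{5}{3} - 5 e_{1} e_{4} - \frac{35}{18} e_{2} e_{4} - \frac{10}{3} e_{3} e_{4}
Summing the partial products and collecting blades:
Answer: -\frac{157}{36} + \frac{17}{18} e_{1} e_{2} - \frac{43}{6} e_{1} e_{3} - \frac{11}{3} e_{1} e_{4} - \frac{41}{12} e_{2} e_{3} - \frac{10}{9} e_{2} e_{4} - \frac{29}{6} e_{3} e_{4}


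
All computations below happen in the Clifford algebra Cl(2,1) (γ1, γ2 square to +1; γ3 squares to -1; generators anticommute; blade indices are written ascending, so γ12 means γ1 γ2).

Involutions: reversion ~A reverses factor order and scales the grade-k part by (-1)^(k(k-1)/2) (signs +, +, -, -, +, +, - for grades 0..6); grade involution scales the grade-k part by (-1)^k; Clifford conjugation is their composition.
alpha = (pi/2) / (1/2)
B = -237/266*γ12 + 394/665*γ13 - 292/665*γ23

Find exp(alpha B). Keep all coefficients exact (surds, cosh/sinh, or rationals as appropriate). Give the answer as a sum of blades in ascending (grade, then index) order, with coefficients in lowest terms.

B^2 term by term: the squares give (-237/266)^2*(γ12)^2 + (394/665)^2*(γ13)^2 + (-292/665)^2*(γ23)^2 = 56169/70756*(-1) + 155236/442225*(+1) + 85264/442225*(+1) = -1/4 (each basis 2-blade squares to minus the product of its generators' squares); cross terms between blades sharing an index anticommute and cancel. So B^2 = -1/4.
B^2 = -1/4 — since the square is negative, the closed form is circular: l = 1/2, alpha*l = pi/2, so exp(alpha B) = cos(pi/2) + (sin(pi/2)/(1/2))*B = 0 + (2)*B.
Answer: -237/133*γ12 + 788/665*γ13 - 584/665*γ23


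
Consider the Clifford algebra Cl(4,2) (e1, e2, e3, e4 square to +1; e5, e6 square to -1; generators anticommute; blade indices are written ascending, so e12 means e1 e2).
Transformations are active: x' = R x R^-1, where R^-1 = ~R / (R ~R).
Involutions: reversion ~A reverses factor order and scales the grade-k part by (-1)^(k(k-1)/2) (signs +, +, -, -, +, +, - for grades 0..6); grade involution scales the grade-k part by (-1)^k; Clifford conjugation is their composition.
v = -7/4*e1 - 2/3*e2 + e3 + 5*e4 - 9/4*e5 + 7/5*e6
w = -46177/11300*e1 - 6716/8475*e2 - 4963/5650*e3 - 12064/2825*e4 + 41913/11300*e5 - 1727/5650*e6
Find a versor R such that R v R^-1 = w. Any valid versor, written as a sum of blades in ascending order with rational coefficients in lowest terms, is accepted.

Why this works: both vectors square to 5059/225, so q(v) = q(w) and R = v + w = -16488/2825*e1 - 4122/2825*e2 + 687/5650*e3 + 2061/2825*e4 + 4122/2825*e5 + 6183/5650*e6 carries v to w — its own direction survives, the complement (v - w)/2 flips.
Answer: -16488/2825*e1 - 4122/2825*e2 + 687/5650*e3 + 2061/2825*e4 + 4122/2825*e5 + 6183/5650*e6


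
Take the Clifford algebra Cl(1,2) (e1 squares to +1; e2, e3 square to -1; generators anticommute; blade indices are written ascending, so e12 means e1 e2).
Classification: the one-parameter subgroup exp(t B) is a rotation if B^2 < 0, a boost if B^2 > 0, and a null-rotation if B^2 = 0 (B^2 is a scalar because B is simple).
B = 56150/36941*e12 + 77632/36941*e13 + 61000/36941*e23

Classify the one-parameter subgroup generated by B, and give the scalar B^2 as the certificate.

B^2 term by term: the squares give (56150/36941)^2*(e12)^2 + (77632/36941)^2*(e13)^2 + (61000/36941)^2*(e23)^2 = 3152822500/1364637481*(+1) + 6026727424/1364637481*(+1) + 3721000000/1364637481*(-1) = 4 (each basis 2-blade squares to minus the product of its generators' squares); cross terms between blades sharing an index anticommute and cancel. So B^2 = 4.
Answer: boost, certificate B^2 = 4. Because 4 is invariant under every versor sandwich, the classification follows from its sign alone.


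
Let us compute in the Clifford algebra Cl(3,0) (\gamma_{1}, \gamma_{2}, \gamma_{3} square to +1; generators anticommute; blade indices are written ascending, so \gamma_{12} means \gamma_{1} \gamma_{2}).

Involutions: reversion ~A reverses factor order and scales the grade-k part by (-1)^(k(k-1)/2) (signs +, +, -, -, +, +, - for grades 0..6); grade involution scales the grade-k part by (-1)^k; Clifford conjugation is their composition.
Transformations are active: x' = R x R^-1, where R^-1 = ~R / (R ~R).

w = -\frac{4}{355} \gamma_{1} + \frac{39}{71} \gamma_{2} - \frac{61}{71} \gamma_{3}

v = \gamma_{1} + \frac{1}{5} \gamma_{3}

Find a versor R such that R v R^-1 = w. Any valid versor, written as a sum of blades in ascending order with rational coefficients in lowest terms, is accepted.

Since q(v) = q(w) = \frac{26}{25}, the sum R = v + w = \frac{351}{355} \gamma_{1} + \frac{39}{71} \gamma_{2} - \frac{234}{355} \gamma_{3} does the job whenever invertible.
Answer: \frac{351}{355} \gamma_{1} + \frac{39}{71} \gamma_{2} - \frac{234}{355} \gamma_{3}


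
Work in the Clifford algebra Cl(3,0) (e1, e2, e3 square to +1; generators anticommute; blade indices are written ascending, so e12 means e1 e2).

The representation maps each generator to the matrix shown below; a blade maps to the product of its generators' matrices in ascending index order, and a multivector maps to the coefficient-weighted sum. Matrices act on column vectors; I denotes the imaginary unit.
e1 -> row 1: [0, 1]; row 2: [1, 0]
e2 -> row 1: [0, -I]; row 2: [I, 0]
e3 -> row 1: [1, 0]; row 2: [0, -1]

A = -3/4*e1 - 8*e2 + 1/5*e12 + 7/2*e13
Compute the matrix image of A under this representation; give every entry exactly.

Bivector images (products of the table entries): rho(e12) = rho(e1)rho(e2) = row 1: [I, 0]; row 2: [0, -I]; rho(e13) = rho(e1)rho(e3) = row 1: [0, -1]; row 2: [1, 0].
M = (-3/4)*rho(e1) + (-8)*rho(e2) + (1/5)*rho(e12) + (7/2)*rho(e13), summed entrywise:
Answer: row 1: [I/5, -17/4 + 8*I]; row 2: [11/4 - 8*I, -I/5]


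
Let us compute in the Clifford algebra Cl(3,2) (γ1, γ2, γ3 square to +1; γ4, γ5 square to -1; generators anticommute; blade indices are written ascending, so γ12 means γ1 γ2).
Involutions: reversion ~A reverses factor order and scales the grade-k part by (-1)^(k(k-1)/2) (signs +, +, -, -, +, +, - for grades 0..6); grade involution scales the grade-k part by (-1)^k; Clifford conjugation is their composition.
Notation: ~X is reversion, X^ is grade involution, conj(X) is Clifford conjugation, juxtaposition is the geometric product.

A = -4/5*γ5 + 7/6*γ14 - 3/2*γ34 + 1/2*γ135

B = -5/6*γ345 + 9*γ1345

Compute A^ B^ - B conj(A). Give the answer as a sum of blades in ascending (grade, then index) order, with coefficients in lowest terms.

first term: 9/2*γ4 - 5/4*γ5 + 5/12*γ14 - 27/2*γ15 - 2/3*γ34 - 21/2*γ35 + 36/5*γ134 + 35/36*γ135
second term: 9/2*γ4 - 5/4*γ5 - 5/12*γ14 + 27/2*γ15 + 2/3*γ34 + 21/2*γ35 - 36/5*γ134 - 35/36*γ135
Answer: 5/6*γ14 - 27*γ15 - 4/3*γ34 - 21*γ35 + 72/5*γ134 + 35/18*γ135


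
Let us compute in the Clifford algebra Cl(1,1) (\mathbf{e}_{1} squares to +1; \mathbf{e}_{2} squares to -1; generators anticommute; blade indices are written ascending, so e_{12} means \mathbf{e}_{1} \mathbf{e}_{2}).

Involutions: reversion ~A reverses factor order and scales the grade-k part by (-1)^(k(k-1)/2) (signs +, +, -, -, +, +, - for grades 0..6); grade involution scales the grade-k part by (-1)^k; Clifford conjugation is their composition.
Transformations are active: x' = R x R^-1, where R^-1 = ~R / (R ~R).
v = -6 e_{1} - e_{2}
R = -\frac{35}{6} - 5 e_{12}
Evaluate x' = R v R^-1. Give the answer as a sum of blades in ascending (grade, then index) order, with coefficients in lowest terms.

~R = -\frac{35}{6} + 5 e_{12}, and R ~R = \frac{325}{36}, so R^-1 = ~R / (\frac{325}{36}).
R v = 30 e_{1} - \frac{145}{6} e_{2}
Answer: -\frac{426}{13} e_{1} + \frac{419}{13} e_{2}


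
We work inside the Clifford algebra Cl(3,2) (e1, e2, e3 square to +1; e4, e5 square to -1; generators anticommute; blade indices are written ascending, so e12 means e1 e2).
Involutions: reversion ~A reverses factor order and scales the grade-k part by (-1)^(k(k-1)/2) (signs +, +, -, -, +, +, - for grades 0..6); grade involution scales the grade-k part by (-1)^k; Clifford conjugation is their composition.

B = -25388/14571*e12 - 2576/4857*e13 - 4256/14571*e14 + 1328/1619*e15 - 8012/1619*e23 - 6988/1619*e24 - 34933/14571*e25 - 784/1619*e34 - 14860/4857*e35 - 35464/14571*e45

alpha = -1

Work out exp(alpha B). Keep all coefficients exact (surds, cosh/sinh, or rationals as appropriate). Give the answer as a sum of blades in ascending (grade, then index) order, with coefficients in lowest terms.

B^2 term by term: the squares give (-25388/14571)^2*(e12)^2 + (-2576/4857)^2*(e13)^2 + (-4256/14571)^2*(e14)^2 + (1328/1619)^2*(e15)^2 + (-8012/1619)^2*(e23)^2 + (-6988/1619)^2*(e24)^2 + (-34933/14571)^2*(e25)^2 + (-784/1619)^2*(e34)^2 + (-14860/4857)^2*(e35)^2 + (-35464/14571)^2*(e45)^2 = 644550544/212314041*(-1) + 6635776/23590449*(-1) + 18113536/212314041*(+1) + 1763584/2621161*(+1) + 64192144/2621161*(-1) + 48832144/2621161*(+1) + 1220314489/212314041*(+1) + 614656/2621161*(+1) + 220819600/23590449*(+1) + 1257695296/212314041*(-1) = 1 (each basis 2-blade squares to minus the product of its generators' squares); cross terms between blades sharing an index anticommute and cancel; the commuting (index-disjoint) pairs give grade-4 terms 2*c*c'*(blade product), which cancel blade by blade — e1234: 39808384/23590449 - 36002176/7863483 + 68198144/23590449 = 0; e1235: 754531360/70771347 - 179974816/70771347 - 21279872/2621161 = 0; e1245: 1800720064/212314041 - 297349696/212314041 - 18560128/2621161 = 0; e1345: 182710528/70771347 - 126488320/70771347 - 2082304/2621161 = 0; e2345: 568275136/23590449 - 207683360/7863483 + 54774944/23590449 = 0 — confirming B is simple. So B^2 = 1.
B^2 = 1 — a positive square means the series sums to a boost: l = 1, alpha*l = -1, so exp(alpha B) = cosh(-1) + (sinh(-1)/1)*B = cosh(1) + (-sinh(1))*B.
Answer: cosh(1) + 25388*sinh(1)/14571*e12 + 2576*sinh(1)/4857*e13 + 4256*sinh(1)/14571*e14 - 1328*sinh(1)/1619*e15 + 8012*sinh(1)/1619*e23 + 6988*sinh(1)/1619*e24 + 34933*sinh(1)/14571*e25 + 784*sinh(1)/1619*e34 + 14860*sinh(1)/4857*e35 + 35464*sinh(1)/14571*e45


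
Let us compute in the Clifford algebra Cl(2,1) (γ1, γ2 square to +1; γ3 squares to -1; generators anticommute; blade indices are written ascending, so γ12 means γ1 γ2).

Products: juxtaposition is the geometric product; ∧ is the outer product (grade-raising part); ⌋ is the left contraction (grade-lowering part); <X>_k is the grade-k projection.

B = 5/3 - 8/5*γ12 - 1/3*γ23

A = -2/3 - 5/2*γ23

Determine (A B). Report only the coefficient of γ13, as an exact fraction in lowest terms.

step 1: -5/18 + 16/15*γ12 - 4*γ13 - 71/18*γ23
Answer: -4


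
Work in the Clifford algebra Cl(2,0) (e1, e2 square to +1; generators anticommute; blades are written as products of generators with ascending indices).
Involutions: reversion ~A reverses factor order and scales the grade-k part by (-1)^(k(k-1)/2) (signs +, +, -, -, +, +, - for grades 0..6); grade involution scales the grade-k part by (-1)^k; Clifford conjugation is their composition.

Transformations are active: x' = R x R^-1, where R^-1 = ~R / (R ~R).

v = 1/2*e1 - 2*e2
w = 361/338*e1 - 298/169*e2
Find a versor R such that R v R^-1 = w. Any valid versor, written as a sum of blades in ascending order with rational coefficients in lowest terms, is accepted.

The midline construction: v and w both square to 17/4, so reflecting in their sum 265/169*e1 - 636/169*e2 exchanges them.
Answer: 265/169*e1 - 636/169*e2


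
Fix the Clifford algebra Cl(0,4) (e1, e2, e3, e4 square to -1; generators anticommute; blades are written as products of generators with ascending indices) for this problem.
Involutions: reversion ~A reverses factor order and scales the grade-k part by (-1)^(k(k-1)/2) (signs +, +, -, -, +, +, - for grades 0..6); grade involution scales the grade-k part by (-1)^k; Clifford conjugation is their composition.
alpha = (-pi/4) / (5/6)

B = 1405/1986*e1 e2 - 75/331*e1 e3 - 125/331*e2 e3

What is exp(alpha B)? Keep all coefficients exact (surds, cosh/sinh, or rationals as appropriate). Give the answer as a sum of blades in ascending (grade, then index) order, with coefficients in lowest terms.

B^2 term by term: the squares give (1405/1986)^2*(e1 e2)^2 + (-75/331)^2*(e1 e3)^2 + (-125/331)^2*(e2 e3)^2 = 1974025/3944196*(-1) + 5625/109561*(-1) + 15625/109561*(-1) = -25/36 (each basis 2-blade squares to minus the product of its generators' squares); cross terms between blades sharing an index anticommute and cancel. So B^2 = -25/36.
B^2 = -25/36 — since the square is negative, the closed form is circular: l = 5/6, alpha*l = -pi/4, so exp(alpha B) = cos(-pi/4) + (sin(-pi/4)/(5/6))*B = sqrt(2)/2 + (-3*sqrt(2)/5)*B.
Answer: sqrt(2)/2 - 281*sqrt(2)/662*e1 e2 + 45*sqrt(2)/331*e1 e3 + 75*sqrt(2)/331*e2 e3


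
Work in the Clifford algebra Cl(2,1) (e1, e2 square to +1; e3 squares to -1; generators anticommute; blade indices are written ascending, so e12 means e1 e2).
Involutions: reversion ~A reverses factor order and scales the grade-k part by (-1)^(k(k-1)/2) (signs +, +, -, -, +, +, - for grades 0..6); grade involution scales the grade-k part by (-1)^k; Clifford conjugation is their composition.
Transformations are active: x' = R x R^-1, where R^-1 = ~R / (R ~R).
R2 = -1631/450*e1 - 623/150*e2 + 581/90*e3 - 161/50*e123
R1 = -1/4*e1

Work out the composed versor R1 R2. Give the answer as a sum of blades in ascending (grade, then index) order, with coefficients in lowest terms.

Distribute over the terms of R1 (each basis-blade product reordered to ascending indices, repeated generators contracted through their squares):
(-1/4*e1) R2 = 1631/1800 + 623/600*e12 - 581/360*e13 + 161/200*e23
Answer: 1631/1800 + 623/600*e12 - 581/360*e13 + 161/200*e23


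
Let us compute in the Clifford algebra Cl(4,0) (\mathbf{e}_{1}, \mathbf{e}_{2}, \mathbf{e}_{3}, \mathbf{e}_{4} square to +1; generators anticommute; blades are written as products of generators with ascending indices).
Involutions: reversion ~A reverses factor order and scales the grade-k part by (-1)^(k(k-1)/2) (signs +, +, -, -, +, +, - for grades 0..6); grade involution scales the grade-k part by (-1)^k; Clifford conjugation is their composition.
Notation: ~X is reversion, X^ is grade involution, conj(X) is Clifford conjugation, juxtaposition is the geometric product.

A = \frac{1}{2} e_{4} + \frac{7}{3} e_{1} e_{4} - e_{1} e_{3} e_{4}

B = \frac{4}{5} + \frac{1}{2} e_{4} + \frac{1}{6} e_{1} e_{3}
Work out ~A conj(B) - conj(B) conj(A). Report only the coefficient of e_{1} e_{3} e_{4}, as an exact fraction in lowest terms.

first term: -\frac{1}{4} + \frac{7}{6} e_{1} + \frac{17}{30} e_{4} - \frac{1}{2} e_{1} e_{3} - \frac{28}{15} e_{1} e_{4} + \frac{7}{18} e_{3} e_{4} + \frac{43}{60} e_{1} e_{3} e_{4}
second term: \frac{1}{4} - \frac{7}{6} e_{1} - \frac{17}{30} e_{4} + \frac{1}{2} e_{1} e_{3} - \frac{28}{15} e_{1} e_{4} - \frac{7}{18} e_{3} e_{4} - \frac{43}{60} e_{1} e_{3} e_{4}
Answer: \frac{43}{30}


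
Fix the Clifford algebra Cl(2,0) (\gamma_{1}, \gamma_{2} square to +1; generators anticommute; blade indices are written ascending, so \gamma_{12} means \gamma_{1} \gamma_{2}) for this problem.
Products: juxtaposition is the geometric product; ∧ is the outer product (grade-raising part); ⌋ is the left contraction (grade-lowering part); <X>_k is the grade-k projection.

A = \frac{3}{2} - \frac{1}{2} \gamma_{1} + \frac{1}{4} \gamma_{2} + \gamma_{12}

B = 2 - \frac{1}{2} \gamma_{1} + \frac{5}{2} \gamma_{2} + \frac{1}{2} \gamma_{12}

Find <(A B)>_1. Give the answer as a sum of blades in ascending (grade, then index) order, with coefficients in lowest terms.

step 1: \frac{27}{8} + \frac{5}{8} \gamma_{1} + \frac{9}{2} \gamma_{2} + \frac{13}{8} \gamma_{12}
step 2: \frac{5}{8} \gamma_{1} + \frac{9}{2} \gamma_{2}
Answer: \frac{5}{8} \gamma_{1} + \frac{9}{2} \gamma_{2}


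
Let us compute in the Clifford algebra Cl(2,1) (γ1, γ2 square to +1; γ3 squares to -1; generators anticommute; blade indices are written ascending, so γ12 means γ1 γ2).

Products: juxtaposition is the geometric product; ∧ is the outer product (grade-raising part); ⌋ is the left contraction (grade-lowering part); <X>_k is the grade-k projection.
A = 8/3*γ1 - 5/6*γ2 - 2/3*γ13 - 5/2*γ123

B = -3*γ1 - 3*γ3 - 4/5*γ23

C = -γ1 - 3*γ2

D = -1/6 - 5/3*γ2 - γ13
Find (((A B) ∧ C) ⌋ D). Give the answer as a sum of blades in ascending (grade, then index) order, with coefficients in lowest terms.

step 1: -8 - 4/3*γ3 - 142/15*γ12 - 8*γ13 + 10*γ23 - 32/15*γ123
step 2: 8*γ1 + 24*γ2 - 4/3*γ13 - 4*γ23 - 34*γ123
step 3: -116/3 - 8*γ3
Answer: -116/3 - 8*γ3


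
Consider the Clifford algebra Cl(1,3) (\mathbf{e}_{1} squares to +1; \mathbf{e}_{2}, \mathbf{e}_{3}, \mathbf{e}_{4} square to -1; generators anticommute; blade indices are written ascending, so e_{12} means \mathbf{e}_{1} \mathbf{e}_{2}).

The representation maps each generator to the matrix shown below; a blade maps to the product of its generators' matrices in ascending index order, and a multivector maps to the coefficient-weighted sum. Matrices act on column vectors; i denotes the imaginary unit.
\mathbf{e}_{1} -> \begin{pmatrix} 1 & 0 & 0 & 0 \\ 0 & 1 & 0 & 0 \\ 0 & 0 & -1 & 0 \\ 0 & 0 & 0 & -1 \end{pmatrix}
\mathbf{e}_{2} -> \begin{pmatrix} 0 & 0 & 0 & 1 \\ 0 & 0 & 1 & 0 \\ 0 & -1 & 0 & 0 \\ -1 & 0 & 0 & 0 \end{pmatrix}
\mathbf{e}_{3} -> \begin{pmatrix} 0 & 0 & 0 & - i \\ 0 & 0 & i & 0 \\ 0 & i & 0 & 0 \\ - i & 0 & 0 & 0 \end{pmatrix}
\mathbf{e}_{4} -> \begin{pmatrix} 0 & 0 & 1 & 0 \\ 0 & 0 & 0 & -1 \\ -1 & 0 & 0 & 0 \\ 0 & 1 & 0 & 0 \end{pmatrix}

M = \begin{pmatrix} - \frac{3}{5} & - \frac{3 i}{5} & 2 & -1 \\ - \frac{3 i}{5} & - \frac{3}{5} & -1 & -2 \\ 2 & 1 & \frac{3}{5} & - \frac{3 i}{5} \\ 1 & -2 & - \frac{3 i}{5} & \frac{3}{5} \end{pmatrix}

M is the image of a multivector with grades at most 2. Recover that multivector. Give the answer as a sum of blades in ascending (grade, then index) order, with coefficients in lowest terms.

Method: the blade images are trace-orthogonal — tr(rho(e_A) rho(e_B)^-1) = 4 if A = B and 0 otherwise — and rho(e_A)^-1 = (e_A)^2 * rho(e_A) with (e_A)^2 = +1 or -1, so the coefficient of e_A in the preimage is (e_A)^2 * tr(M rho(e_A))/4.
Nonzero projections over blades of grade <= 2: e_{1}: (e_{1})^2 = +1, tr(M rho(e_{1})) = - \frac{12}{5}, coefficient -\frac{3}{5}; e_{2}: (e_{2})^2 = -1, tr(M rho(e_{2})) = 4, coefficient -1; e_{14}: (e_{14})^2 = +1, tr(M rho(e_{14})) = 8, coefficient 2; e_{34}: (e_{34})^2 = -1, tr(M rho(e_{34})) = - \frac{12}{5}, coefficient \frac{3}{5}. Every other blade of grade <= 2 projects to 0.
Answer: -\frac{3}{5} e_{1} - e_{2} + 2 e_{14} + \frac{3}{5} e_{34}


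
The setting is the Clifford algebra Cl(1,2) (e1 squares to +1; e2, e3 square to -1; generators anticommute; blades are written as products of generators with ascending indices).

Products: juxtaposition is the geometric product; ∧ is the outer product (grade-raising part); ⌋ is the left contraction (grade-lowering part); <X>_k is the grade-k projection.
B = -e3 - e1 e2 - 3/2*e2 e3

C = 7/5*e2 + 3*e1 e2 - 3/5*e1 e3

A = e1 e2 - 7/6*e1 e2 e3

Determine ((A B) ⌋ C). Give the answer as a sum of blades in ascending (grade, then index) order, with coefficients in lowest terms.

step 1: -1 - 7/4*e1 + 7/6*e3 - 7/6*e1 e2 + 3/2*e1 e3 - e1 e2 e3
step 2: -22/5 - 7/10*e1 - 133/20*e2 + 21/20*e3 - 3*e1 e2 + 3/5*e1 e3
Answer: -22/5 - 7/10*e1 - 133/20*e2 + 21/20*e3 - 3*e1 e2 + 3/5*e1 e3


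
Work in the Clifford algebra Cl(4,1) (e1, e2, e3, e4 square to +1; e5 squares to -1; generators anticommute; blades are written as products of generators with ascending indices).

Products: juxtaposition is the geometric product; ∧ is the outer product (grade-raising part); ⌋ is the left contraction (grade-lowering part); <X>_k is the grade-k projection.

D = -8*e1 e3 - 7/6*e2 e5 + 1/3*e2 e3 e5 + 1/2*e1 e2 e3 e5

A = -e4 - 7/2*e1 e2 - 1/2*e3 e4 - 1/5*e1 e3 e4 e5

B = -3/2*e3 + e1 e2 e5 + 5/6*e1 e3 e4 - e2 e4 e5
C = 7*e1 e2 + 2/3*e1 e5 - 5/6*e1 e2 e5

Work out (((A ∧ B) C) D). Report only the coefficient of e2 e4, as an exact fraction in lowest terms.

step 1: -3/2*e3 e4 + 21/4*e1 e2 e3 - e1 e2 e4 e5 - 1/2*e1 e2 e3 e4 e5
step 2: -147/4*e3 + 5/6*e4 - 2/3*e2 e4 + 5/12*e3 e4 + 35/8*e3 e5 + 7*e4 e5 + 1/3*e2 e3 e4 + 7/2*e2 e3 e5 + 7/2*e3 e4 e5 - 21/2*e1 e2 e3 e4 - e1 e3 e4 e5 + 5/4*e1 e2 e3 e4 e5
step 3: 7/6 - 1183/4*e1 + 35/24*e2 + 49/12*e3 + 5/8*e4 + 35/16*e1 e2 + 15/4*e1 e4 + 35*e1 e5 + 245/48*e2 e3 + 563/6*e2 e4 + 49/4*e2 e5 - 509/36*e4 e5 - 19/4*e1 e2 e4 - 371/8*e1 e2 e5 - 65/8*e1 e3 e4 + 95/3*e1 e4 e5 - 77/12*e2 e3 e4 - 343/8*e2 e3 e5 - 55/6*e2 e4 e5 - 11/18*e3 e4 e5 - 23/3*e1 e2 e3 e4 - 5/24*e1 e2 e4 e5 - 529/12*e1 e3 e4 e5 - 5/24*e2 e3 e4 e5 - 5/12*e1 e2 e3 e4 e5
Answer: 563/6


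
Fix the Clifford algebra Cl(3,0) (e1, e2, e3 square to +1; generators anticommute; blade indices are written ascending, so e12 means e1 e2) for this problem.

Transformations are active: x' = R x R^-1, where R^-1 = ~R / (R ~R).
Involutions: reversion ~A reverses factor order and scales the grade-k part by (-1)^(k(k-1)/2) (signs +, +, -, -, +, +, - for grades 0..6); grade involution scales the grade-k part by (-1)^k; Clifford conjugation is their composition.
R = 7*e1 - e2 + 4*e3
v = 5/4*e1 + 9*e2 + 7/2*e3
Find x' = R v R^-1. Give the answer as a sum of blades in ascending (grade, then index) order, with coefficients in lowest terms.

~R = 7*e1 - e2 + 4*e3, and R ~R = 66, so R^-1 = ~R / (66).
R v = 55/4 + 257/4*e12 + 39/2*e13 - 79/2*e23
Answer: 5/3*e1 - 113/12*e2 - 11/6*e3


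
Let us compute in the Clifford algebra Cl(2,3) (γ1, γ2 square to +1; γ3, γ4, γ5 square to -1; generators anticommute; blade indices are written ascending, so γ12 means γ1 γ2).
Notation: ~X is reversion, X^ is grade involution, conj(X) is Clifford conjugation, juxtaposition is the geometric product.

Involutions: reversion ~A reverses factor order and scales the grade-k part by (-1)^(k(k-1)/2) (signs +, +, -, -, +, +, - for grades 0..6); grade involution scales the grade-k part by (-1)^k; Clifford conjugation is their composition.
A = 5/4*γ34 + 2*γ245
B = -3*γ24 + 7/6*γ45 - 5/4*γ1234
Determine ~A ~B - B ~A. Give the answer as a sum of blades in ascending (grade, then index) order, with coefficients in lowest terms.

first term: -7/3*γ2 - 6*γ5 - 25/16*γ12 + 15/4*γ23 - 35/24*γ35 - 5/2*γ135
second term: 7/3*γ2 + 6*γ5 - 25/16*γ12 + 15/4*γ23 - 35/24*γ35 - 5/2*γ135
Answer: -14/3*γ2 - 12*γ5


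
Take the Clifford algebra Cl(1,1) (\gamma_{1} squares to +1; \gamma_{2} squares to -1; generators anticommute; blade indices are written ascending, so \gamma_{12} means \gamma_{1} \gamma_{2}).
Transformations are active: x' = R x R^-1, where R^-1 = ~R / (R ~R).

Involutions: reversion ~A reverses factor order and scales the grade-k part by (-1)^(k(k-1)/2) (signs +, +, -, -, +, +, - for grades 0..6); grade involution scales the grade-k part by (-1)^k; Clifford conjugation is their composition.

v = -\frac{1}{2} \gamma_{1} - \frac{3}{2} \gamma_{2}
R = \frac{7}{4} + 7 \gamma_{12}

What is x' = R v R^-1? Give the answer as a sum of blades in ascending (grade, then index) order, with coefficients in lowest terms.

~R = \frac{7}{4} - 7 \gamma_{12}, and R ~R = -\frac{735}{16}, so R^-1 = ~R / (-\frac{735}{16}).
R v = \frac{77}{8} \gamma_{1} + \frac{7}{8} \gamma_{2}
Answer: -\frac{7}{30} \gamma_{1} + \frac{43}{30} \gamma_{2}


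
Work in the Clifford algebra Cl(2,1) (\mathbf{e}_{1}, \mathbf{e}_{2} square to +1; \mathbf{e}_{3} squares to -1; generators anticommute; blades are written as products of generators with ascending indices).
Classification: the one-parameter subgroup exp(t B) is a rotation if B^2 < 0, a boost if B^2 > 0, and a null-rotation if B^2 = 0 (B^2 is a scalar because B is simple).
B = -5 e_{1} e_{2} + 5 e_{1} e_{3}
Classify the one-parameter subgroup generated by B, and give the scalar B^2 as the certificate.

B^2 term by term: the squares give (-5)^2*(e_{1} e_{2})^2 + (5)^2*(e_{1} e_{3})^2 = 25*(-1) + 25*(+1) = 0 (each basis 2-blade squares to minus the product of its generators' squares); cross terms between blades sharing an index anticommute and cancel. So B^2 = 0.
Answer: null-rotation, certificate B^2 = 0. Key observation: B^2 = 0 is a conjugation invariant, so its sign decides the class regardless of the surface form of B.


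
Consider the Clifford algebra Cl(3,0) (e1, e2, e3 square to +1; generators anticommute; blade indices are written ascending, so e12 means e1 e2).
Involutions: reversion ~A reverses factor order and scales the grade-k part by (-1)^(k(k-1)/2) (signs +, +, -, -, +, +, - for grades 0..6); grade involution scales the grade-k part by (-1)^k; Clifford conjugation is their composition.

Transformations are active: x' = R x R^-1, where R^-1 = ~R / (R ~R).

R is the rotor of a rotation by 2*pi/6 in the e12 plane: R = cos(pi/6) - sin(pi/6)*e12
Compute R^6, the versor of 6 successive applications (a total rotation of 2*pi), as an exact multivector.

The rotor phase is half the rotation angle and phases add under composition, so 6 steps in the e12 plane accumulate phase 6*(pi/6) = pi: R^6 = cos(pi) - sin(pi)*e12.
cos(pi) = -1 and sin(pi) = 0, so R^6 = -1. The total rotation 2*pi is 1 full turn, so every vector returns to itself, yet the rotor is -1, on the OTHER sheet of the double cover (an odd number of 2*pi turns).
Answer: -1


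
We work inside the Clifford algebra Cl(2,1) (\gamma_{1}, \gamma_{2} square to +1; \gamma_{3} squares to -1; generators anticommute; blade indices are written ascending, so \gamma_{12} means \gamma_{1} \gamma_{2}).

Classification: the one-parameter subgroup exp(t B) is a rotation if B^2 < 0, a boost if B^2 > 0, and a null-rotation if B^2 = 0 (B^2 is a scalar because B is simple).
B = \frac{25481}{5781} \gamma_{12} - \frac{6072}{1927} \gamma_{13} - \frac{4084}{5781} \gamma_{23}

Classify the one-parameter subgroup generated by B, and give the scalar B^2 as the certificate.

B^2 term by term: the squares give (\frac{25481}{5781})^2*(\gamma_{12})^2 + (-\frac{6072}{1927})^2*(\gamma_{13})^2 + (-\frac{4084}{5781})^2*(\gamma_{23})^2 = \frac{649281361}{33419961}*(-1) + \frac{36869184}{3713329}*(+1) + \frac{16679056}{33419961}*(+1) = -9 (each basis 2-blade squares to minus the product of its generators' squares); cross terms between blades sharing an index anticommute and cancel. So B^2 = -9.
Answer: rotation, certificate B^2 = -9. The class reads off the invariant scalar -9 directly.


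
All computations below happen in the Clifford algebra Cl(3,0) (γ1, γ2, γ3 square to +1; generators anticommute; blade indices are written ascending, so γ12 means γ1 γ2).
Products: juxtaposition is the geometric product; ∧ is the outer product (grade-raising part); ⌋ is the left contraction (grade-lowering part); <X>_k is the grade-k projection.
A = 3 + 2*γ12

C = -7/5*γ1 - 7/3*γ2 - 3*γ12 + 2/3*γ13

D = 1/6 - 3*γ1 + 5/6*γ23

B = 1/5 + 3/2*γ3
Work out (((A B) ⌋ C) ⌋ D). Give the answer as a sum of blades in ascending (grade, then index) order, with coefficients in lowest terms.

step 1: 3/5 + 9/2*γ3 + 2/5*γ12 + 3*γ123
step 2: 6/5 - 96/25*γ1 - 7/5*γ2 - 9/5*γ12 + 2/5*γ13
step 3: 293/25 - 18/5*γ1 - 7/6*γ3 + γ23
Answer: 293/25 - 18/5*γ1 - 7/6*γ3 + γ23


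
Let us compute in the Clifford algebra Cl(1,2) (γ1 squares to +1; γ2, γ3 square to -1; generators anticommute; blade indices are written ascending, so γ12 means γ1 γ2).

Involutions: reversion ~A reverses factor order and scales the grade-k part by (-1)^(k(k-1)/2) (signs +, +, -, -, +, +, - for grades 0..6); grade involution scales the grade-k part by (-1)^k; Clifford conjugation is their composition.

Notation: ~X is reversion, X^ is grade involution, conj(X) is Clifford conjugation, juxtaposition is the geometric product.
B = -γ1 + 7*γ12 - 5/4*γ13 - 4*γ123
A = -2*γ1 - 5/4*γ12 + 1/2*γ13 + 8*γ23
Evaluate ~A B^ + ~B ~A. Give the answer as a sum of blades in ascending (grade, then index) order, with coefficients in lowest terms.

first term: 59/8 + 32*γ1 - 53/4*γ2 + 8*γ3 - 10*γ12 - 56*γ13 - 159/16*γ23 - 8*γ123
second term: -59/8 + 32*γ1 - 53/4*γ2 + 8*γ3 - 10*γ12 - 56*γ13 - 159/16*γ23 + 8*γ123
Answer: 64*γ1 - 53/2*γ2 + 16*γ3 - 20*γ12 - 112*γ13 - 159/8*γ23


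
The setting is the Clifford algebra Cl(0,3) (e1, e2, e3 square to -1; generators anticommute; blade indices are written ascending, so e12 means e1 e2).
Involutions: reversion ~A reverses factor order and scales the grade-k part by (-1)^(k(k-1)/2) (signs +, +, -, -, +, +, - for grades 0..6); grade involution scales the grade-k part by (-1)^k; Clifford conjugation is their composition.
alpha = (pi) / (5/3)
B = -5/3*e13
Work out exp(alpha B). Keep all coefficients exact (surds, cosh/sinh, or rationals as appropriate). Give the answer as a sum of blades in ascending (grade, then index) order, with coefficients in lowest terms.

B^2 = (-5/3)^2*(e13)^2 = 25/9*(-1) = -25/9 (a basis 2-blade squares to minus the product of its generators' squares).
B^2 = -25/9 — circular case — the even/odd split gives cos and sin: l = 5/3, alpha*l = pi, so exp(alpha B) = cos(pi) + (sin(pi)/(5/3))*B = -1 + (0)*B.
Answer: -1


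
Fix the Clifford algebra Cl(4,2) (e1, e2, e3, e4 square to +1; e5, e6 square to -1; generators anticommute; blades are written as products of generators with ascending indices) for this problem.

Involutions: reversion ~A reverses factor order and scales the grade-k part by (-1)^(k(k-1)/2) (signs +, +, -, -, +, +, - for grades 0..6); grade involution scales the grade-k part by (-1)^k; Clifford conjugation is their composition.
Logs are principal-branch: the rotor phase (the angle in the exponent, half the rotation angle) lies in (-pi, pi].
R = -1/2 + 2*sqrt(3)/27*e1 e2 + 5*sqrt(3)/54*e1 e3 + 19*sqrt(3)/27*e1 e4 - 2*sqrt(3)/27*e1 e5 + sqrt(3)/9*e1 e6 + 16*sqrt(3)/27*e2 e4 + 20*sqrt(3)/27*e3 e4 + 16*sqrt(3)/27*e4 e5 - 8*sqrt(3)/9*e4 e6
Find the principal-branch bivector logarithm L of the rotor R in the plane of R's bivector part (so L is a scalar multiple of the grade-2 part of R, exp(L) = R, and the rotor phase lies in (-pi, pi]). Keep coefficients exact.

The scalar part of R is -1/2, which pins the rotor phase on the principal branch; dividing the bivector part by the sine of that phase recovers the unit plane, and L is the phase times that plane.
Concretely: cos(phase) = -1/2 gives phase = ±2*pi/3, and since phase/sin(phase) is even the sign is immaterial: L = (phase/sin(phase)) * <R>_2 = (4*sqrt(3)*pi/9) * <R>_2.
Answer: 8*pi/81*e1 e2 + 10*pi/81*e1 e3 + 76*pi/81*e1 e4 - 8*pi/81*e1 e5 + 4*pi/27*e1 e6 + 64*pi/81*e2 e4 + 80*pi/81*e3 e4 + 64*pi/81*e4 e5 - 32*pi/27*e4 e6
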